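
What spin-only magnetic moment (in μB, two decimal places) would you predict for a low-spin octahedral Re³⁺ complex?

2.83 μB

Re sits in group 7; removing 3 electrons leaves Re³⁺ with 7 − 3 = 4 d electrons.
Configuration: t₂g⁴ eg⁰ → 2 unpaired electrons.
μ(spin-only) = √[2(2+2)] = √8 ≈ 2.83 μB.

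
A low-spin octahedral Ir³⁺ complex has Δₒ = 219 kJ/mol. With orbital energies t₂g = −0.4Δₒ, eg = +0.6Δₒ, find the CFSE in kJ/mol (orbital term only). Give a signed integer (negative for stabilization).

-526

Ir³⁺: group 9, so d-count = 9 − 3 = 6.
Electron filling gives t₂g⁶ eg⁰.
The orbital stabilization is -2.4Δₒ = -2.4 × 219 = -526 kJ/mol.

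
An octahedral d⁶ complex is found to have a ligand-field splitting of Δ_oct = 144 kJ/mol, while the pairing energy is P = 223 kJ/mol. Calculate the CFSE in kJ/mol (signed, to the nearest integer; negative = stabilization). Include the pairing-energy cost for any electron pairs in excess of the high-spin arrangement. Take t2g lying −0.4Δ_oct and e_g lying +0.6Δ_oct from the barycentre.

Here Δ_oct < P (144 < 223), so the high-spin state is favoured.
Filling d⁶ accordingly: t2g^4 e_g^2.
Orbital CFSE = -0.4Δ_oct = -0.4 × 144 = -58 kJ/mol.
High-spin has no excess pairs, so no pairing correction applies.

-58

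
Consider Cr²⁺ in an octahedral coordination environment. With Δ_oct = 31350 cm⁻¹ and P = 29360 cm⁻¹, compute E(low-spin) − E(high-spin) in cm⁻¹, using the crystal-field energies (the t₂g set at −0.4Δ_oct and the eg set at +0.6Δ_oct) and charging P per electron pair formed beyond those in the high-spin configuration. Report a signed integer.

-1990

Cr sits in group 6; removing 2 electrons leaves Cr²⁺ with 6 − 2 = 4 d electrons.
In the high-spin limit (t₂g³ eg¹) the orbital term is -0.6Δ_oct = -18810 cm⁻¹, with no excess pairing.
Low-spin: t₂g⁴ eg⁰, orbital CFSE = -1.6Δ_oct = -50160 cm⁻¹; plus 1 excess pair × P = +29360 cm⁻¹; total -20800 cm⁻¹.
Thus E(LS) − E(HS) = -1990 cm⁻¹.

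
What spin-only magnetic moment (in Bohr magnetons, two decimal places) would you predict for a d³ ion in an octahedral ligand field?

Configuration: t₂g³ eg⁰ → 3 unpaired electrons.
μ(spin-only) = √[3(3+2)] = √15 ≈ 3.87 Bohr magnetons.

3.87 Bohr magnetons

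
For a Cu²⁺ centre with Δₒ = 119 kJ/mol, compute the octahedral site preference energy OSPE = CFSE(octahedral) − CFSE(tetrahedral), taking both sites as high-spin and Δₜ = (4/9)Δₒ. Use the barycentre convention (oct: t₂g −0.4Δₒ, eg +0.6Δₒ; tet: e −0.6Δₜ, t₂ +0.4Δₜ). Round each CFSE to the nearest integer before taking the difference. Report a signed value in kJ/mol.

-50

Cu is in group 11, so Cu²⁺ is d⁹ (11 − 2 = 9).
Octahedral (high-spin): t₂g⁶ eg³, CFSE = 6(−0.4) + 3(+0.6) = -0.6Δₒ = -0.6 × 119 = -71 kJ/mol.
Tetrahedral e⁴ t₂⁵ gives -0.4Δₜ = -0.4 × (4/9) × 119 = -21 kJ/mol.
Subtracting, OSPE = -71 − (-21) = -50 kJ/mol.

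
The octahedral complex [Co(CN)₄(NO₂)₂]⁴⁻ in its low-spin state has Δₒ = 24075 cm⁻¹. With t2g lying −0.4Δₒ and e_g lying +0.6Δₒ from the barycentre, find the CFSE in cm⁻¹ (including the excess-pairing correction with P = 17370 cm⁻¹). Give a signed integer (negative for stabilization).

-25965

Ligand charges: 4×(-1) from CN⁻ and 2×(-1) from NO₂⁻ sum to -6; with overall charge -4, Co is +2.
Co sits in group 9; removing 2 electrons leaves Co²⁺ with 9 − 2 = 7 d electrons.
Configuration: t2g^6 e_g^1.
Orbital CFSE = 6(-0.4) + 1(0.6) = -1.8Δₒ = -1.8 × 24075 = -43335 cm⁻¹.
High-spin d⁷ would be t2g^5 e_g^2 with 2 pairs; low-spin has 3, so 1 excess pair costs +1P = +17370 cm⁻¹.
Net CFSE = -43335 + 17370 = -25965 cm⁻¹.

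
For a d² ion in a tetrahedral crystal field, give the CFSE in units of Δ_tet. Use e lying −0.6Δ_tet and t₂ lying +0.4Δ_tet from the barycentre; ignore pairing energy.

-1.2 Δ_tet

Tetrahedral splitting is small, so the complex is high-spin.
Configuration: e² t₂⁰.
CFSE = 2(-0.6Δ_tet) + 0(0.4Δ_tet) = -1.2Δ_tet + 0.0Δ_tet = -1.2Δ_tet.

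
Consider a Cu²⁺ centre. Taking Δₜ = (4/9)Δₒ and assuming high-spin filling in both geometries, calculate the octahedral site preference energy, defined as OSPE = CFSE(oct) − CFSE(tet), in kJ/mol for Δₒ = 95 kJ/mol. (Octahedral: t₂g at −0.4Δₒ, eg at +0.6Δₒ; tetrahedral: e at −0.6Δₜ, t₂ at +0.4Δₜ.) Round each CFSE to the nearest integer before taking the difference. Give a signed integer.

Cu sits in group 11; removing 2 electrons leaves Cu²⁺ with 11 − 2 = 9 d electrons.
Octahedral high-spin t₂g⁶ eg³: CFSE = -0.6 × 95 = -57 kJ/mol.
Tetrahedral: e⁴ t₂⁵, CFSE = 4(−0.6) + 5(+0.4) = -0.4Δₜ = -0.4 × (4/9) × 95 = -17 kJ/mol.
OSPE = CFSE(oct) − CFSE(tet) = -57 − (-17) = -40 kJ/mol.

-40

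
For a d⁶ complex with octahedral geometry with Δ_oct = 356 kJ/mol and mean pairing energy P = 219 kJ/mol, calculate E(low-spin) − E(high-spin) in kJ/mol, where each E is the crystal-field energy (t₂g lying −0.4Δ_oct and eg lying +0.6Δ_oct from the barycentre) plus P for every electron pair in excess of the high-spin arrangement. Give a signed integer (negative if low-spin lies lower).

High-spin: t₂g⁴ eg², CFSE = -0.4Δ_oct = -142 kJ/mol.
Low-spin: t₂g⁶ eg⁰, orbital CFSE = -2.4Δ_oct = -854 kJ/mol; plus 2 excess pairs × P = +438 kJ/mol; total -416 kJ/mol.
The difference is -416 − (-142) = -274 kJ/mol, so low-spin lies lower.

-274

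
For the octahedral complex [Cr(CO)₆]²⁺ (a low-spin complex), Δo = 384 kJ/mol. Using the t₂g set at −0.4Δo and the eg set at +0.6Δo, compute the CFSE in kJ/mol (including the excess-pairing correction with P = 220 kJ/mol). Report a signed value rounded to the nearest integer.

-394

CO is neutral, so the +2 overall charge sits on Cr: oxidation state +2.
Group 6 minus oxidation state +2 gives a d⁴ configuration for Cr²⁺.
Configuration: t₂g⁴ eg⁰.
The orbital stabilization is -1.6Δo = -1.6 × 384 = -614 kJ/mol.
Pairing penalty: 1 pair vs 0 in the high-spin reference → 1 extra × P = 220 kJ/mol.
Combining: -614 + 220 = -394 kJ/mol.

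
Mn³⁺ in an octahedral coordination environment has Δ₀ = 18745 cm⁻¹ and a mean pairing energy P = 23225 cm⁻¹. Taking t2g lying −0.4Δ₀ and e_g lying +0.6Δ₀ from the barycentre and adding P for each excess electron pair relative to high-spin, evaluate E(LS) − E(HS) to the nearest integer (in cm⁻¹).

4480

Mn is in group 7, so Mn³⁺ is d⁴ (7 − 3 = 4).
High-spin: t2g^3 e_g^1, CFSE = -0.6Δ₀ = -11247 cm⁻¹.
For low-spin the configuration is t2g^4 e_g^0: orbital energy -1.6 × 18745 = -29992 cm⁻¹, and 1 additional pair relative to high-spin adds 23225 cm⁻¹, giving -6767 cm⁻¹.
The difference is -6767 − (-11247) = 4480 cm⁻¹, so high-spin lies lower.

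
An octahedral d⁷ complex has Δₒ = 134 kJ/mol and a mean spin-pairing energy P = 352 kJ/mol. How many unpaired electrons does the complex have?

3

Δₒ < P, so pairing is avoided: the ground state is high-spin.
That gives t2g^5 e_g^2.
Unpaired electrons: 3.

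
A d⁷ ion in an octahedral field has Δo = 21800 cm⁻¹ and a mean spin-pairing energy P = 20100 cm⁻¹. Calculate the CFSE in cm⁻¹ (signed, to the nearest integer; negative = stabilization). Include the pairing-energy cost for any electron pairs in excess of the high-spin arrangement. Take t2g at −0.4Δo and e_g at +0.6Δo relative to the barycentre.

-19140

Δo > P, so pairing is preferred: the ground state is low-spin.
Filling d⁷ accordingly: t2g^6 e_g^1.
Orbital CFSE = -1.8Δo = -1.8 × 21800 = -39240 cm⁻¹.
Excess pairs vs high-spin: 3 − 2 = 1; pairing cost = +20100 cm⁻¹.
Net CFSE = -39240 + 20100 = -19140 cm⁻¹.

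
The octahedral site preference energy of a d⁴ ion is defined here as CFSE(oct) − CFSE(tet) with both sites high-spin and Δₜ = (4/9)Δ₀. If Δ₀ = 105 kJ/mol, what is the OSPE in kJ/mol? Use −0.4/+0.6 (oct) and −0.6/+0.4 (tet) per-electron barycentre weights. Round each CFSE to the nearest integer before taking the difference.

In an octahedral site d⁴ (HS) is t₂g³ eg¹, giving CFSE(oct) = -0.6Δ₀ = -63 kJ/mol.
In a tetrahedral site the filling is e² t₂²: CFSE(tet) = -0.4Δₜ = -0.4 × (4/9)(105) = -19 kJ/mol.
OSPE = CFSE(oct) − CFSE(tet) = -63 − (-19) = -44 kJ/mol.

-44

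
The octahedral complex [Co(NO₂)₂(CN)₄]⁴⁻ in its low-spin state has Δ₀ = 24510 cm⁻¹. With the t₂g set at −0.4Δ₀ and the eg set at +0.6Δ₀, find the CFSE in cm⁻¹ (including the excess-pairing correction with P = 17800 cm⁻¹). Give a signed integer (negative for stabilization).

Ligand charges: 2×(-1) from NO₂⁻ and 4×(-1) from CN⁻ sum to -6; with overall charge -4, Co is +2.
Group 9 minus oxidation state +2 gives a d⁷ configuration for Co²⁺.
The d⁷ electrons fill as t₂g⁶ eg¹.
Orbital CFSE = 6(-0.4) + 1(0.6) = -1.8Δ₀ = -1.8 × 24510 = -44118 cm⁻¹.
High-spin d⁷ would be t₂g⁵ eg² with 2 pairs; low-spin has 3, so 1 excess pair costs +1P = +17800 cm⁻¹.
Combining: -44118 + 17800 = -26318 cm⁻¹.

-26318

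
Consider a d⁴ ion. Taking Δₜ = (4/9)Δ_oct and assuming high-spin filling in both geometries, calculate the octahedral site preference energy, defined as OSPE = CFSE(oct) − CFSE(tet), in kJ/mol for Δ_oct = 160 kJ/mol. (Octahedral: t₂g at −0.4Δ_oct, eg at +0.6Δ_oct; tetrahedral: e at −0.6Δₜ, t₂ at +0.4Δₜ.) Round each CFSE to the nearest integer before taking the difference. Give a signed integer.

-68

Octahedral (high-spin): t2g^3 e_g^1, CFSE = 3(−0.4) + 1(+0.6) = -0.6Δ_oct = -0.6 × 160 = -96 kJ/mol.
Tetrahedral e^2 t2^2 gives -0.4Δₜ = -0.4 × (4/9) × 160 = -28 kJ/mol.
Subtracting, OSPE = -96 − (-28) = -68 kJ/mol.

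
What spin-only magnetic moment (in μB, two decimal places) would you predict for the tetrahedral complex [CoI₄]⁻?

Each I⁻ contributes -1; 4 × (-1) = -4. With overall charge -1, Co is in the +3 oxidation state.
Co sits in group 9; removing 3 electrons leaves Co³⁺ with 9 − 3 = 6 d electrons.
Tetrahedral fields are weak (Δₜ ≈ 4/9 Δₒ), so electrons fill high-spin.
Configuration: e^3 t2^3 → 4 unpaired electrons.
μ(spin-only) = √[4(4+2)] = √24 ≈ 4.90 μB.

4.90 μB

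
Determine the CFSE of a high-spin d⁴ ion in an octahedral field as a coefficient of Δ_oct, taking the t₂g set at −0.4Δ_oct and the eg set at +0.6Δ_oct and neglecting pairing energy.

-0.6 Δ_oct

Configuration: t₂g³ eg¹.
CFSE = 3(-0.4Δ_oct) + 1(0.6Δ_oct) = -1.2Δ_oct + 0.6Δ_oct = -0.6Δ_oct.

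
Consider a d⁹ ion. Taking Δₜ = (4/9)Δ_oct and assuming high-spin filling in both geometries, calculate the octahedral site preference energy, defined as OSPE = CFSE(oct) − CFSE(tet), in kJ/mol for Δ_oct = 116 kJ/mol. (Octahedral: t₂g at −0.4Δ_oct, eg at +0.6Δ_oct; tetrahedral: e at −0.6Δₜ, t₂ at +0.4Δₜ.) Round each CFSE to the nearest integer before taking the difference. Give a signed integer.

-49

Octahedral high-spin t₂g⁶ eg³: CFSE = -0.6 × 116 = -70 kJ/mol.
Tetrahedral e⁴ t₂⁵ gives -0.4Δₜ = -0.4 × (4/9) × 116 = -21 kJ/mol.
Subtracting, OSPE = -70 − (-21) = -49 kJ/mol.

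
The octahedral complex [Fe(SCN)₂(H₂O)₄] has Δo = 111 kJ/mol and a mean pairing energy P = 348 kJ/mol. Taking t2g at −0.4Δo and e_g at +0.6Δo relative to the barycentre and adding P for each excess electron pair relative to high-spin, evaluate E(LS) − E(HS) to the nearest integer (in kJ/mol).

474

Ligand charges: 2×(-1) from SCN⁻ and 4×(+0) from H₂O sum to -2; with overall charge +0, Fe is +2.
Fe²⁺: group 8, so d-count = 8 − 2 = 6.
High-spin: t2g^4 e_g^2, CFSE = -0.4Δo = -44 kJ/mol.
For low-spin the configuration is t2g^6 e_g^0: orbital energy -2.4 × 111 = -266 kJ/mol, and 2 additional pairs relative to high-spin add 696 kJ/mol, giving 430 kJ/mol.
The difference is 430 − (-44) = 474 kJ/mol, so high-spin lies lower.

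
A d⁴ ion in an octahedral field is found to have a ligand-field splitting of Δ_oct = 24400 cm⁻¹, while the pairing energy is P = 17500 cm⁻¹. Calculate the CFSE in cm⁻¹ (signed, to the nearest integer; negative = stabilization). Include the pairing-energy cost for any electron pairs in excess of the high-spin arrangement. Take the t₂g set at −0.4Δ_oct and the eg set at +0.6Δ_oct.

-21540

Δ_oct > P, so pairing is preferred: the ground state is low-spin.
That gives t₂g⁴ eg⁰.
Orbital CFSE = -1.6Δ_oct = -1.6 × 24400 = -39040 cm⁻¹.
Excess pairs vs high-spin: 1 − 0 = 1; pairing cost = +17500 cm⁻¹.
Net CFSE = -39040 + 17500 = -21540 cm⁻¹.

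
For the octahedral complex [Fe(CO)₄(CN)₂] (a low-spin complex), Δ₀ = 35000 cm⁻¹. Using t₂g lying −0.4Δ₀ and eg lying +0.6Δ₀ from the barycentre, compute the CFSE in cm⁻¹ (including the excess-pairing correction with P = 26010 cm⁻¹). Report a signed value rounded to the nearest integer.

Ligand charges: 4×(+0) from CO and 2×(-1) from CN⁻ sum to -2; with overall charge +0, Fe is +2.
Fe sits in group 8; removing 2 electrons leaves Fe²⁺ with 8 − 2 = 6 d electrons.
The d⁶ electrons fill as t₂g⁶ eg⁰.
CFSE(orbital) = 6×(-0.4Δ₀) + 0×(0.6Δ₀) = -2.4Δ₀; with Δ₀ = 35000 cm⁻¹ that is -84000 cm⁻¹.
High-spin d⁶ would be t₂g⁴ eg² with 1 pair; low-spin has 3, so 2 excess pairs cost +2P = +52020 cm⁻¹.
Net CFSE = -84000 + 52020 = -31980 cm⁻¹.

-31980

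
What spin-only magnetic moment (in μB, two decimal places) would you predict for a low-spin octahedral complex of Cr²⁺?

2.83 μB

Cr²⁺: group 6, so d-count = 6 − 2 = 4.
Configuration: t₂g⁴ eg⁰ → 2 unpaired electrons.
μ(spin-only) = √[2(2+2)] = √8 ≈ 2.83 μB.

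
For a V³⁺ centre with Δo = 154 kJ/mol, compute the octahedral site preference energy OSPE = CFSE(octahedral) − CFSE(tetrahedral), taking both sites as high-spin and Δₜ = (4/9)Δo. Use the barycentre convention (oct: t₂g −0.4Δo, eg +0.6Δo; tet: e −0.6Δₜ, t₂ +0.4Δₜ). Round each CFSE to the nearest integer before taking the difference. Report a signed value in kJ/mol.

-41

V sits in group 5; removing 3 electrons leaves V³⁺ with 5 − 3 = 2 d electrons.
In an octahedral site d² (HS) is t₂g² eg⁰, giving CFSE(oct) = -0.8Δo = -123 kJ/mol.
In a tetrahedral site the filling is e² t₂⁰: CFSE(tet) = -1.2Δₜ = -1.2 × (4/9)(154) = -82 kJ/mol.
OSPE = -123 − (-82) = -41 kJ/mol.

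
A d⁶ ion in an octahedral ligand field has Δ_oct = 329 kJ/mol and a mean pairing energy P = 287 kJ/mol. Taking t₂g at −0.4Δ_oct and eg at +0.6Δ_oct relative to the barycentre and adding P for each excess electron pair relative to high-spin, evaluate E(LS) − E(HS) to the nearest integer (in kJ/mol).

-84

High-spin d⁶ fills as t₂g⁴ eg² with CFSE 4(−0.4) + 2(+0.6) = -0.4Δ_oct = -132 kJ/mol.
For low-spin the configuration is t₂g⁶ eg⁰: orbital energy -2.4 × 329 = -790 kJ/mol, and 2 additional pairs relative to high-spin add 574 kJ/mol, giving -216 kJ/mol.
The difference is -216 − (-132) = -84 kJ/mol, so low-spin lies lower.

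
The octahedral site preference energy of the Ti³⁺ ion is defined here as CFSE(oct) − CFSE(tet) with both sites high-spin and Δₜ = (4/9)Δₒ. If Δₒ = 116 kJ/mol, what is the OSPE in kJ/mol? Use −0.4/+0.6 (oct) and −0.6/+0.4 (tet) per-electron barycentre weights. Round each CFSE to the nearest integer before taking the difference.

Ti³⁺: group 4, so d-count = 4 − 3 = 1.
In an octahedral site d¹ (HS) is t2g^1 e_g^0, giving CFSE(oct) = -0.4Δₒ = -46 kJ/mol.
In a tetrahedral site the filling is e^1 t2^0: CFSE(tet) = -0.6Δₜ = -0.6 × (4/9)(116) = -31 kJ/mol.
Subtracting, OSPE = -46 − (-31) = -15 kJ/mol.

-15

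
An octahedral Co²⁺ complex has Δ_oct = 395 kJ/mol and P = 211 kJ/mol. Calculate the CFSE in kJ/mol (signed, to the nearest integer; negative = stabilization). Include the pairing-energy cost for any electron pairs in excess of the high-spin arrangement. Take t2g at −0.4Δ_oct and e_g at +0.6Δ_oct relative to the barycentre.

Co sits in group 9; removing 2 electrons leaves Co²⁺ with 9 − 2 = 7 d electrons.
Δ_oct > P, so pairing is preferred: the ground state is low-spin.
Configuration: t2g^6 e_g^1.
Orbital CFSE = -1.8Δ_oct = -1.8 × 395 = -711 kJ/mol.
Excess pairs vs high-spin: 3 − 2 = 1; pairing cost = +211 kJ/mol.
Net CFSE = -711 + 211 = -500 kJ/mol.

-500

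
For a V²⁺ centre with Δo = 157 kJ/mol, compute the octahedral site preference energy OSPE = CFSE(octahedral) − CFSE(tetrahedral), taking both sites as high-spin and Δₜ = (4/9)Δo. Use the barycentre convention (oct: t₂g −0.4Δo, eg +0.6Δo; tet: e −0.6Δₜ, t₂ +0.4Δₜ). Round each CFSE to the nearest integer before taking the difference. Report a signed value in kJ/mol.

-132

V²⁺: group 5, so d-count = 5 − 2 = 3.
In an octahedral site d³ (HS) is t₂g³ eg⁰, giving CFSE(oct) = -1.2Δo = -188 kJ/mol.
Tetrahedral: e² t₂¹, CFSE = 2(−0.6) + 1(+0.4) = -0.8Δₜ = -0.8 × (4/9) × 157 = -56 kJ/mol.
OSPE = CFSE(oct) − CFSE(tet) = -188 − (-56) = -132 kJ/mol.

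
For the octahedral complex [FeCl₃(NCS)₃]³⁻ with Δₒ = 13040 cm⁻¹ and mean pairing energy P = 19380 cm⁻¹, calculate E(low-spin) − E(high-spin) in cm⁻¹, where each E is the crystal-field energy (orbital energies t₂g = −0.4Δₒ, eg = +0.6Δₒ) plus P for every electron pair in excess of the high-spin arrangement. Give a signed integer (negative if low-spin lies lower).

Ligand charges: 3×(-1) from Cl⁻ and 3×(-1) from NCS⁻ sum to -6; with overall charge -3, Fe is +3.
Fe³⁺: group 8, so d-count = 8 − 3 = 5.
In the high-spin limit (t₂g³ eg²) the orbital term is 0.0Δₒ = 0 cm⁻¹, with no excess pairing.
For low-spin the configuration is t₂g⁵ eg⁰: orbital energy -2.0 × 13040 = -26080 cm⁻¹, and 2 additional pairs relative to high-spin add 38760 cm⁻¹, giving 12680 cm⁻¹.
E(LS) − E(HS) = 12680 − (0) = 12680 cm⁻¹.

12680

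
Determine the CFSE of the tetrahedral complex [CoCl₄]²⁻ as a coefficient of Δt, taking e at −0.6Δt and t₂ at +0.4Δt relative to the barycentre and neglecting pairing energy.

-1.2 Δt

Each Cl⁻ contributes -1; 4 × (-1) = -4. With overall charge -2, Co is in the +2 oxidation state.
Group 9 minus oxidation state +2 gives a d⁷ configuration for Co²⁺.
Tetrahedral fields are weak (Δₜ ≈ 4/9 Δₒ), so electrons fill high-spin.
Configuration: e⁴ t₂³.
CFSE = 4(-0.6Δt) + 3(0.4Δt) = -2.4Δt + 1.2Δt = -1.2Δt.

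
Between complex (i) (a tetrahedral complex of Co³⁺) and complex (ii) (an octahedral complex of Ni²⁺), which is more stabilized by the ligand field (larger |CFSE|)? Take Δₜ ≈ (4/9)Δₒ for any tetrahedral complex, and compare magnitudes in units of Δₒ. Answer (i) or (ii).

(i): Co sits in group 9; removing 3 electrons leaves Co³⁺ with 9 − 3 = 6 d electrons; With tetrahedral geometry the complex is necessarily high-spin; e³ t₂³, CFSE = -0.6Δₜ ≈ -0.27Δₒ.
(ii): Ni is in group 10, so Ni²⁺ is d⁸ (10 − 2 = 8); t₂g⁶ eg², CFSE = -1.2Δₒ.
So (ii) has the larger |CFSE|.

(ii)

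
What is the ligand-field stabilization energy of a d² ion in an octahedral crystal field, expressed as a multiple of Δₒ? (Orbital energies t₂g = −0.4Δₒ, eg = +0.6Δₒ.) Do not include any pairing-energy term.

Configuration: t₂g² eg⁰.
CFSE = 2(-0.4Δₒ) + 0(0.6Δₒ) = -0.8Δₒ + 0.0Δₒ = -0.8Δₒ.

-0.8 Δₒ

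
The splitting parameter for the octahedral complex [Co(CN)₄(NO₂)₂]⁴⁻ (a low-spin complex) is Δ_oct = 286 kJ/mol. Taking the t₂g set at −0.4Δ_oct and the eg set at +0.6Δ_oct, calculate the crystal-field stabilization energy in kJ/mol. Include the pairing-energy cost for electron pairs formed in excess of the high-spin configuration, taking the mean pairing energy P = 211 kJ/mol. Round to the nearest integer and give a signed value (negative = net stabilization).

-304

Ligand charges: 4×(-1) from CN⁻ and 2×(-1) from NO₂⁻ sum to -6; with overall charge -4, Co is +2.
Co sits in group 9; removing 2 electrons leaves Co²⁺ with 9 − 2 = 7 d electrons.
Electron filling gives t₂g⁶ eg¹.
Orbital CFSE = 6(-0.4) + 1(0.6) = -1.8Δ_oct = -1.8 × 286 = -515 kJ/mol.
Pairing penalty: 3 pairs vs 2 in the high-spin reference → 1 extra × P = 211 kJ/mol.
Combining: -515 + 211 = -304 kJ/mol.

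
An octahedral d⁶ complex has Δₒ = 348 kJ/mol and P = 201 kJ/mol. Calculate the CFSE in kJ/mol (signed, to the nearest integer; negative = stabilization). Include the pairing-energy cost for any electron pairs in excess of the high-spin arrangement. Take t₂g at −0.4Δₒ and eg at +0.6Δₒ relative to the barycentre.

Here Δₒ > P (348 > 201), so the low-spin state is favoured.
Configuration: t₂g⁶ eg⁰.
Orbital CFSE = -2.4Δₒ = -2.4 × 348 = -835 kJ/mol.
Excess pairs vs high-spin: 3 − 1 = 2; pairing cost = +402 kJ/mol.
Net CFSE = -835 + 402 = -433 kJ/mol.

-433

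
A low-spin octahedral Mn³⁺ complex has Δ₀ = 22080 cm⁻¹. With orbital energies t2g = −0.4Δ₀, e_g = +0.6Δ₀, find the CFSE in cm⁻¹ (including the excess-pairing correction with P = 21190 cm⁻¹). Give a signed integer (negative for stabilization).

-14138

Group 7 minus oxidation state +3 gives a d⁴ configuration for Mn³⁺.
Electron filling gives t2g^4 e_g^0.
Orbital CFSE = 4(-0.4) + 0(0.6) = -1.6Δ₀ = -1.6 × 22080 = -35328 cm⁻¹.
Relative to high-spin t2g^3 e_g^1 (0 paired), the low-spin configuration has 1 additional pair, contributing +1 × 21190 = +21190 cm⁻¹.
Overall CFSE = -35328 + 21190 = -14138 cm⁻¹.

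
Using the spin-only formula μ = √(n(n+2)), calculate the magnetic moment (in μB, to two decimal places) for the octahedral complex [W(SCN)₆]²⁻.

Each SCN⁻ contributes -1; 6 × (-1) = -6. With overall charge -2, W is in the +4 oxidation state.
W is in group 6, so W⁴⁺ is d² (6 − 4 = 2).
For octahedral d² the high- and low-spin configurations coincide.
Configuration: t₂g² eg⁰ → 2 unpaired electrons.
μ(spin-only) = √[2(2+2)] = √8 ≈ 2.83 μB.

2.83 μB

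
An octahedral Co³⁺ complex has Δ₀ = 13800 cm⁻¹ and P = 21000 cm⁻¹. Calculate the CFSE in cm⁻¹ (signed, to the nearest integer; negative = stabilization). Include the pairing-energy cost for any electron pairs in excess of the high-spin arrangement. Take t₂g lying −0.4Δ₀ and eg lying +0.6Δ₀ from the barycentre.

-5520

Group 9 minus oxidation state +3 gives a d⁶ configuration for Co³⁺.
With Δ₀ < P the complex is high-spin.
Configuration: t₂g⁴ eg².
Orbital CFSE = -0.4Δ₀ = -0.4 × 13800 = -5520 cm⁻¹.
High-spin has no excess pairs, so no pairing correction applies.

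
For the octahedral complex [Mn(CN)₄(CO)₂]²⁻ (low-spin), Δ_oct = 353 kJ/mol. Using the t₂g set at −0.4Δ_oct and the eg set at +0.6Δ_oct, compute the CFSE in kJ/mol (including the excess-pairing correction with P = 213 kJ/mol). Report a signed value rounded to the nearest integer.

Ligand charges: 4×(-1) from CN⁻ and 2×(+0) from CO sum to -4; with overall charge -2, Mn is +2.
Mn is in group 7, so Mn²⁺ is d⁵ (7 − 2 = 5).
The d⁵ electrons fill as t₂g⁵ eg⁰.
Orbital CFSE = 5(-0.4) + 0(0.6) = -2.0Δ_oct = -2.0 × 353 = -706 kJ/mol.
Relative to high-spin t₂g³ eg² (0 paired), the low-spin configuration has 2 additional pairs, contributing +2 × 213 = +426 kJ/mol.
Overall CFSE = -706 + 426 = -280 kJ/mol.

-280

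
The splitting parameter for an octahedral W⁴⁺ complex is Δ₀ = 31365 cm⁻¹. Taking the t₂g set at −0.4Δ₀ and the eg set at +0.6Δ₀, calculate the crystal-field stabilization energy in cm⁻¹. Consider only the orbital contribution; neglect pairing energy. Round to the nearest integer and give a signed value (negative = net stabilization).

W⁴⁺: group 6, so d-count = 6 − 4 = 2.
Electron filling gives t₂g² eg⁰.
Orbital CFSE = 2(-0.4) + 0(0.6) = -0.8Δ₀ = -0.8 × 31365 = -25092 cm⁻¹.

-25092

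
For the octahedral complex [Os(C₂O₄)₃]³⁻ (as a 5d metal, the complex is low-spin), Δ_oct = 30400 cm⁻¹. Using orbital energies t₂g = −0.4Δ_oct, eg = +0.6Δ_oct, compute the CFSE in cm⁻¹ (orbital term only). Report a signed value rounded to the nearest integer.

Each C₂O₄²⁻ contributes -2; 3 × (-2) = -6. With overall charge -3, Os is in the +3 oxidation state.
Group 8 minus oxidation state +3 gives a d⁵ configuration for Os³⁺.
Electron filling gives t₂g⁵ eg⁰.
The orbital stabilization is -2.0Δ_oct = -2.0 × 30400 = -60800 cm⁻¹.

-60800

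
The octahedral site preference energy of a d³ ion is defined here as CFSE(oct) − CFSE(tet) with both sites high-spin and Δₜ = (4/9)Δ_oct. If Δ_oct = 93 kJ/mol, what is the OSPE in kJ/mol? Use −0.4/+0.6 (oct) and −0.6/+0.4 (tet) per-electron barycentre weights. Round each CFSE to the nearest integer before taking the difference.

-79

Octahedral (high-spin): t2g^3 e_g^0, CFSE = 3(−0.4) + 0(+0.6) = -1.2Δ_oct = -1.2 × 93 = -112 kJ/mol.
In a tetrahedral site the filling is e^2 t2^1: CFSE(tet) = -0.8Δₜ = -0.8 × (4/9)(93) = -33 kJ/mol.
OSPE = -112 − (-33) = -79 kJ/mol.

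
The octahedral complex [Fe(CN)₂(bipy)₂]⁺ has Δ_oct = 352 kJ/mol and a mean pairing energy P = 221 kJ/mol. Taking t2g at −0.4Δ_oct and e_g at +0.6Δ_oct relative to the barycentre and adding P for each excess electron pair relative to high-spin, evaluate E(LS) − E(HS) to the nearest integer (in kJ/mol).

Ligand charges: 2×(-1) from CN⁻ and 2×(+0) from bipy sum to -2; with overall charge +1, Fe is +3.
Fe³⁺: group 8, so d-count = 8 − 3 = 5.
High-spin d⁵ fills as t2g^3 e_g^2 with CFSE 3(−0.4) + 2(+0.6) = 0.0Δ_oct = 0 kJ/mol.
Low-spin t2g^5 e_g^0 gives -2.0Δ_oct = -704 kJ/mol, but forming 2 extra pairs costs 2P = 442 kJ/mol, so E(LS) = -704 + 442 = -262 kJ/mol.
E(LS) − E(HS) = -262 − (0) = -262 kJ/mol.

-262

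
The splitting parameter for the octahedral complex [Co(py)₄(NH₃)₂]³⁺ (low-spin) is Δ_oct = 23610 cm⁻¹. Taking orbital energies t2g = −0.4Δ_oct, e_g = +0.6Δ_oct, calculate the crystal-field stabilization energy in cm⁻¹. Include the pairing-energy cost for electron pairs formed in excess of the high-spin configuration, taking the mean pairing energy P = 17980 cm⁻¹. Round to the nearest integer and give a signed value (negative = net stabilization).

Ligand charges: 4×(+0) from py and 2×(+0) from NH₃ sum to +0; with overall charge +3, Co is +3.
Co is in group 9, so Co³⁺ is d⁶ (9 − 3 = 6).
Configuration: t2g^6 e_g^0.
The orbital stabilization is -2.4Δ_oct = -2.4 × 23610 = -56664 cm⁻¹.
High-spin d⁶ would be t2g^4 e_g^2 with 1 pair; low-spin has 3, so 2 excess pairs cost +2P = +35960 cm⁻¹.
Combining: -56664 + 35960 = -20704 cm⁻¹.

-20704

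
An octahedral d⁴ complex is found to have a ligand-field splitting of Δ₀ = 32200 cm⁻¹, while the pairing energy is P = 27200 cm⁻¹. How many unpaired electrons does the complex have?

Δ₀ > P, so pairing is preferred: the ground state is low-spin.
That gives t2g^4 e_g^0.
Unpaired electrons: 2.

2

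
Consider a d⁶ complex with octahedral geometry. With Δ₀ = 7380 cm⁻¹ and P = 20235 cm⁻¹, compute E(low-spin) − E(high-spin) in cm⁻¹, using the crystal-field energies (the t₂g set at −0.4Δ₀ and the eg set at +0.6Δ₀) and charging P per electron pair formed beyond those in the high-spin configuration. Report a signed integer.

25710

In the high-spin limit (t₂g⁴ eg²) the orbital term is -0.4Δ₀ = -2952 cm⁻¹, with no excess pairing.
Low-spin t₂g⁶ eg⁰ gives -2.4Δ₀ = -17712 cm⁻¹, but forming 2 extra pairs costs 2P = 40470 cm⁻¹, so E(LS) = -17712 + 40470 = 22758 cm⁻¹.
The difference is 22758 − (-2952) = 25710 cm⁻¹, so high-spin lies lower.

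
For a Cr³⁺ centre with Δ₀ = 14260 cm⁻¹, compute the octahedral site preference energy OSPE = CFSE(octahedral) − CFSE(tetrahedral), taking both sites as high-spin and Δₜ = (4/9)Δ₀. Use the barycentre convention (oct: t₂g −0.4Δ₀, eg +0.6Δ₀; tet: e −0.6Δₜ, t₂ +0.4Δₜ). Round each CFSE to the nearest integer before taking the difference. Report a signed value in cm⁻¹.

-12042

Group 6 minus oxidation state +3 gives a d³ configuration for Cr³⁺.
Octahedral high-spin t₂g³ eg⁰: CFSE = -1.2 × 14260 = -17112 cm⁻¹.
Tetrahedral: e² t₂¹, CFSE = 2(−0.6) + 1(+0.4) = -0.8Δₜ = -0.8 × (4/9) × 14260 = -5070 cm⁻¹.
OSPE = CFSE(oct) − CFSE(tet) = -17112 − (-5070) = -12042 cm⁻¹.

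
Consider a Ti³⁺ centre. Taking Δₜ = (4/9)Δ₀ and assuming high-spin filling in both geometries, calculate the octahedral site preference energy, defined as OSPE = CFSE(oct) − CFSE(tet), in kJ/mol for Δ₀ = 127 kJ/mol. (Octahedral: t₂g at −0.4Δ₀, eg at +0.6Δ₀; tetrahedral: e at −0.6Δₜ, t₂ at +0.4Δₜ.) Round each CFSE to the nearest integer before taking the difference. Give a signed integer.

-17

Ti is in group 4, so Ti³⁺ is d¹ (4 − 3 = 1).
Octahedral high-spin t2g^1 e_g^0: CFSE = -0.4 × 127 = -51 kJ/mol.
In a tetrahedral site the filling is e^1 t2^0: CFSE(tet) = -0.6Δₜ = -0.6 × (4/9)(127) = -34 kJ/mol.
Subtracting, OSPE = -51 − (-34) = -17 kJ/mol.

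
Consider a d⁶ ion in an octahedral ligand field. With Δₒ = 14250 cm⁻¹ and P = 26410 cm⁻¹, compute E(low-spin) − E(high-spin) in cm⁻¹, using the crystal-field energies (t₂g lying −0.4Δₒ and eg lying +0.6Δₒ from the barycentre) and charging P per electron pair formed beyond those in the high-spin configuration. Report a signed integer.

High-spin: t₂g⁴ eg², CFSE = -0.4Δₒ = -5700 cm⁻¹.
For low-spin the configuration is t₂g⁶ eg⁰: orbital energy -2.4 × 14250 = -34200 cm⁻¹, and 2 additional pairs relative to high-spin add 52820 cm⁻¹, giving 18620 cm⁻¹.
The difference is 18620 − (-5700) = 24320 cm⁻¹, so high-spin lies lower.

24320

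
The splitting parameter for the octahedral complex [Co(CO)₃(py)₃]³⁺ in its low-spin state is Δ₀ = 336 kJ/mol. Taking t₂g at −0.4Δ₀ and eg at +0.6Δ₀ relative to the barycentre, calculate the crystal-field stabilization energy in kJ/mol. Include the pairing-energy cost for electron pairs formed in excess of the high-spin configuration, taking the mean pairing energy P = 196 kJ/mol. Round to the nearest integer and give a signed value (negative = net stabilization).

Ligand charges: 3×(+0) from CO and 3×(+0) from py sum to +0; with overall charge +3, Co is +3.
Group 9 minus oxidation state +3 gives a d⁶ configuration for Co³⁺.
The d⁶ electrons fill as t₂g⁶ eg⁰.
The orbital stabilization is -2.4Δ₀ = -2.4 × 336 = -806 kJ/mol.
High-spin d⁶ would be t₂g⁴ eg² with 1 pair; low-spin has 3, so 2 excess pairs cost +2P = +392 kJ/mol.
Net CFSE = -806 + 392 = -414 kJ/mol.

-414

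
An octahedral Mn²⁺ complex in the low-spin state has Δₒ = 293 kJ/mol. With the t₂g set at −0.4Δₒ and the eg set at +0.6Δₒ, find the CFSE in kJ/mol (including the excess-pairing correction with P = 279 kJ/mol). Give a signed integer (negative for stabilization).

Mn is in group 7, so Mn²⁺ is d⁵ (7 − 2 = 5).
The d⁵ electrons fill as t₂g⁵ eg⁰.
The orbital stabilization is -2.0Δₒ = -2.0 × 293 = -586 kJ/mol.
Relative to high-spin t₂g³ eg² (0 paired), the low-spin configuration has 2 additional pairs, contributing +2 × 279 = +558 kJ/mol.
Overall CFSE = -586 + 558 = -28 kJ/mol.

-28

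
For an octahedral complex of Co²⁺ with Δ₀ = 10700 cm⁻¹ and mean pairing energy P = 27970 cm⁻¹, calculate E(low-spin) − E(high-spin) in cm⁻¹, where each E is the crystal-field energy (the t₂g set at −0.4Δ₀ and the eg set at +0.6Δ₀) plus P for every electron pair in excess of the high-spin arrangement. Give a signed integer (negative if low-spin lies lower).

17270

Co is in group 9, so Co²⁺ is d⁷ (9 − 2 = 7).
In the high-spin limit (t₂g⁵ eg²) the orbital term is -0.8Δ₀ = -8560 cm⁻¹, with no excess pairing.
Low-spin: t₂g⁶ eg¹, orbital CFSE = -1.8Δ₀ = -19260 cm⁻¹; plus 1 excess pair × P = +27970 cm⁻¹; total 8710 cm⁻¹.
Thus E(LS) − E(HS) = 17270 cm⁻¹.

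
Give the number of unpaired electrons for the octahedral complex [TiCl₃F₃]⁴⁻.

2

Ligand charges: 3×(-1) from Cl⁻ and 3×(-1) from F⁻ sum to -6; with overall charge -4, Ti is +2.
Ti sits in group 4; removing 2 electrons leaves Ti²⁺ with 4 − 2 = 2 d electrons.
Configuration: t2g^2 e_g^0, giving 2 unpaired electrons.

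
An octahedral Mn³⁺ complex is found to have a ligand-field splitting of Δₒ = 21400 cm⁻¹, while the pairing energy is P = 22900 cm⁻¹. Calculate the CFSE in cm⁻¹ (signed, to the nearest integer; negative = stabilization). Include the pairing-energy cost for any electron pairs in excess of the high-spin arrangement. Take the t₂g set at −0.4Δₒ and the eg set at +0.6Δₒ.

-12840

Mn sits in group 7; removing 3 electrons leaves Mn³⁺ with 7 − 3 = 4 d electrons.
Since Δₒ = 21400 cm⁻¹ < P = 22900 cm⁻¹, the complex adopts the high-spin configuration.
Filling d⁴ accordingly: t₂g³ eg¹.
Orbital CFSE = -0.6Δₒ = -0.6 × 21400 = -12840 cm⁻¹.
High-spin has no excess pairs, so no pairing correction applies.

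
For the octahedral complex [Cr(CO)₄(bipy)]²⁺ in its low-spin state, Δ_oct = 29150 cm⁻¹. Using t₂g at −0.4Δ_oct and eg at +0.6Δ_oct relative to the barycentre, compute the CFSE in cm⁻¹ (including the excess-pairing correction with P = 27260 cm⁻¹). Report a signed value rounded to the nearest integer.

Ligand charges: 4×(+0) from CO and 1×(+0) from bipy sum to +0; with overall charge +2, Cr is +2.
Group 6 minus oxidation state +2 gives a d⁴ configuration for Cr²⁺.
The d⁴ electrons fill as t₂g⁴ eg⁰.
The orbital stabilization is -1.6Δ_oct = -1.6 × 29150 = -46640 cm⁻¹.
Relative to high-spin t₂g³ eg¹ (0 paired), the low-spin configuration has 1 additional pair, contributing +1 × 27260 = +27260 cm⁻¹.
Overall CFSE = -46640 + 27260 = -19380 cm⁻¹.

-19380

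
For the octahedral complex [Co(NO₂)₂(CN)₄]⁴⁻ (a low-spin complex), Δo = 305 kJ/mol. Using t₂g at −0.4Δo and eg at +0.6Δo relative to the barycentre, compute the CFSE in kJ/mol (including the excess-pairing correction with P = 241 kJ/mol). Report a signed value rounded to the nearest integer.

Ligand charges: 2×(-1) from NO₂⁻ and 4×(-1) from CN⁻ sum to -6; with overall charge -4, Co is +2.
Co²⁺: group 9, so d-count = 9 − 2 = 7.
Configuration: t₂g⁶ eg¹.
Orbital CFSE = 6(-0.4) + 1(0.6) = -1.8Δo = -1.8 × 305 = -549 kJ/mol.
Relative to high-spin t₂g⁵ eg² (2 paired), the low-spin configuration has 1 additional pair, contributing +1 × 241 = +241 kJ/mol.
Combining: -549 + 241 = -308 kJ/mol.

-308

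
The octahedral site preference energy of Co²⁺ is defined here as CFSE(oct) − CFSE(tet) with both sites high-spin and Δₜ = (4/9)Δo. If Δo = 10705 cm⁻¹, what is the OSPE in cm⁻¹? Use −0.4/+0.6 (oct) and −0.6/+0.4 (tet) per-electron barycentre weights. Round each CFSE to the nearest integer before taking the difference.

Co is in group 9, so Co²⁺ is d⁷ (9 − 2 = 7).
Octahedral (high-spin): t₂g⁵ eg², CFSE = 5(−0.4) + 2(+0.6) = -0.8Δo = -0.8 × 10705 = -8564 cm⁻¹.
Tetrahedral e⁴ t₂³ gives -1.2Δₜ = -1.2 × (4/9) × 10705 = -5709 cm⁻¹.
OSPE = CFSE(oct) − CFSE(tet) = -8564 − (-5709) = -2855 cm⁻¹.

-2855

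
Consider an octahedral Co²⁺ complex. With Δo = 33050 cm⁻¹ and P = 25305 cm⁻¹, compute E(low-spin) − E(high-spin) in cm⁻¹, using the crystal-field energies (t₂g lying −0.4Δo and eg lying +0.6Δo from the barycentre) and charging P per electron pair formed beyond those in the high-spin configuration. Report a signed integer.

-7745

Co is in group 9, so Co²⁺ is d⁷ (9 − 2 = 7).
In the high-spin limit (t₂g⁵ eg²) the orbital term is -0.8Δo = -26440 cm⁻¹, with no excess pairing.
For low-spin the configuration is t₂g⁶ eg¹: orbital energy -1.8 × 33050 = -59490 cm⁻¹, and 1 additional pair relative to high-spin adds 25305 cm⁻¹, giving -34185 cm⁻¹.
Thus E(LS) − E(HS) = -7745 cm⁻¹.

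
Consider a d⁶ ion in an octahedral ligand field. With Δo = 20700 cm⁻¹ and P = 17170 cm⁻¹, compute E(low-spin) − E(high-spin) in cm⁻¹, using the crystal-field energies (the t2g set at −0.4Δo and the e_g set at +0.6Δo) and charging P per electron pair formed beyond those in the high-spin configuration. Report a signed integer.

High-spin: t2g^4 e_g^2, CFSE = -0.4Δo = -8280 cm⁻¹.
For low-spin the configuration is t2g^6 e_g^0: orbital energy -2.4 × 20700 = -49680 cm⁻¹, and 2 additional pairs relative to high-spin add 34340 cm⁻¹, giving -15340 cm⁻¹.
E(LS) − E(HS) = -15340 − (-8280) = -7060 cm⁻¹.

-7060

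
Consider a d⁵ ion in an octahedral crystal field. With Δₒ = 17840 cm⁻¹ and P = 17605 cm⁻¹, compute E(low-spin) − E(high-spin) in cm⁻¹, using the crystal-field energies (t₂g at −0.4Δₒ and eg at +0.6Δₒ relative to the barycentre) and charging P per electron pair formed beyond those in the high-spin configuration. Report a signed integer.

-470

High-spin d⁵ fills as t₂g³ eg² with CFSE 3(−0.4) + 2(+0.6) = 0.0Δₒ = 0 cm⁻¹.
Low-spin: t₂g⁵ eg⁰, orbital CFSE = -2.0Δₒ = -35680 cm⁻¹; plus 2 excess pairs × P = +35210 cm⁻¹; total -470 cm⁻¹.
Thus E(LS) − E(HS) = -470 cm⁻¹.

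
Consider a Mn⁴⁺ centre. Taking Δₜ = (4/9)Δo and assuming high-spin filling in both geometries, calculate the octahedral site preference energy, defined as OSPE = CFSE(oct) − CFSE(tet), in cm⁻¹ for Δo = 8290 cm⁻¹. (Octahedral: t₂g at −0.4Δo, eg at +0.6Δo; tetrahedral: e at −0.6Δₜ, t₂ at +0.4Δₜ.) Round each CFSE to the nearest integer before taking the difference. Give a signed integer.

Mn is in group 7, so Mn⁴⁺ is d³ (7 − 4 = 3).
Octahedral (high-spin): t₂g³ eg⁰, CFSE = 3(−0.4) + 0(+0.6) = -1.2Δo = -1.2 × 8290 = -9948 cm⁻¹.
Tetrahedral: e² t₂¹, CFSE = 2(−0.6) + 1(+0.4) = -0.8Δₜ = -0.8 × (4/9) × 8290 = -2948 cm⁻¹.
OSPE = CFSE(oct) − CFSE(tet) = -9948 − (-2948) = -7000 cm⁻¹.

-7000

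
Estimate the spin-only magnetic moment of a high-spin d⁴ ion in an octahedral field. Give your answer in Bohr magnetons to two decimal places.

Configuration: t₂g³ eg¹ → 4 unpaired electrons.
μ(spin-only) = √[4(4+2)] = √24 ≈ 4.90 Bohr magnetons.

4.90 Bohr magnetons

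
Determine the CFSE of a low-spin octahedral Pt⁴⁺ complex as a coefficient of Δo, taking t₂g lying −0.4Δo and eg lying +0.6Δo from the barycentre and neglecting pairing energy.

Group 10 minus oxidation state +4 gives a d⁶ configuration for Pt⁴⁺.
Configuration: t₂g⁶ eg⁰.
CFSE = 6(-0.4Δo) + 0(0.6Δo) = -2.4Δo + 0.0Δo = -2.4Δo.

-2.4 Δo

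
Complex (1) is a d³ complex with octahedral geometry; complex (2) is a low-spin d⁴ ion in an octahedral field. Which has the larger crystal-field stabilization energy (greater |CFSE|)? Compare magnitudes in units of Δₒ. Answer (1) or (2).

(2)

(1): t₂g³ eg⁰, CFSE = -1.2Δₒ.
(2): t₂g⁴ eg⁰, CFSE = -1.6Δₒ.
So (2) has the larger |CFSE|.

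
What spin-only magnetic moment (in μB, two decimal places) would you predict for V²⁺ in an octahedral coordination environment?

3.87 μB

V sits in group 5; removing 2 electrons leaves V²⁺ with 5 − 2 = 3 d electrons.
For octahedral d³ the high- and low-spin configurations coincide.
Configuration: t₂g³ eg⁰ → 3 unpaired electrons.
μ(spin-only) = √[3(3+2)] = √15 ≈ 3.87 μB.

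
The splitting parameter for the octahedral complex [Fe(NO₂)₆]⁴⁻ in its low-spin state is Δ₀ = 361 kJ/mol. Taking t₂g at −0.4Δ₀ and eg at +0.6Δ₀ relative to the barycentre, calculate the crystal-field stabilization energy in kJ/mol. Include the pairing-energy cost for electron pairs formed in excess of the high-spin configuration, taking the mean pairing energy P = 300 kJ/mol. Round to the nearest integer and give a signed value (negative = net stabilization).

-266

Each NO₂⁻ contributes -1; 6 × (-1) = -6. With overall charge -4, Fe is in the +2 oxidation state.
Fe is in group 8, so Fe²⁺ is d⁶ (8 − 2 = 6).
The d⁶ electrons fill as t₂g⁶ eg⁰.
CFSE(orbital) = 6×(-0.4Δ₀) + 0×(0.6Δ₀) = -2.4Δ₀; with Δ₀ = 361 kJ/mol that is -866 kJ/mol.
Relative to high-spin t₂g⁴ eg² (1 paired), the low-spin configuration has 2 additional pairs, contributing +2 × 300 = +600 kJ/mol.
Overall CFSE = -866 + 600 = -266 kJ/mol.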